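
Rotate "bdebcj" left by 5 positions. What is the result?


Input: "bdebcj", rotate left by 5
First 5 characters: "bdebc"
Remaining characters: "j"
Concatenate remaining + first: "j" + "bdebc" = "jbdebc"

jbdebc


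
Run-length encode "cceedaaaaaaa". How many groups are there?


Input: cceedaaaaaaa
Scanning for consecutive runs:
  Group 1: 'c' x 2 (positions 0-1)
  Group 2: 'e' x 2 (positions 2-3)
  Group 3: 'd' x 1 (positions 4-4)
  Group 4: 'a' x 7 (positions 5-11)
Total groups: 4

4


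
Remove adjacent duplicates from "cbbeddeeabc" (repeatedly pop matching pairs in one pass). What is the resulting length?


Input: cbbeddeeabc
Stack-based adjacent duplicate removal:
  Read 'c': push. Stack: c
  Read 'b': push. Stack: cb
  Read 'b': matches stack top 'b' => pop. Stack: c
  Read 'e': push. Stack: ce
  Read 'd': push. Stack: ced
  Read 'd': matches stack top 'd' => pop. Stack: ce
  Read 'e': matches stack top 'e' => pop. Stack: c
  Read 'e': push. Stack: ce
  Read 'a': push. Stack: cea
  Read 'b': push. Stack: ceab
  Read 'c': push. Stack: ceabc
Final stack: "ceabc" (length 5)

5


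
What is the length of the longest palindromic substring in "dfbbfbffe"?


Input: "dfbbfbffe"
Checking substrings for palindromes:
  [1:5] "fbbf" (len 4) => palindrome
  [3:6] "bfb" (len 3) => palindrome
  [4:7] "fbf" (len 3) => palindrome
  [2:4] "bb" (len 2) => palindrome
  [6:8] "ff" (len 2) => palindrome
Longest palindromic substring: "fbbf" with length 4

4


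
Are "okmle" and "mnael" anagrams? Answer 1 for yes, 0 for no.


Strings: "okmle", "mnael"
Sorted first:  eklmo
Sorted second: aelmn
Differ at position 0: 'e' vs 'a' => not anagrams

0


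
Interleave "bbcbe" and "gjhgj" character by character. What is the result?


Interleaving "bbcbe" and "gjhgj":
  Position 0: 'b' from first, 'g' from second => "bg"
  Position 1: 'b' from first, 'j' from second => "bj"
  Position 2: 'c' from first, 'h' from second => "ch"
  Position 3: 'b' from first, 'g' from second => "bg"
  Position 4: 'e' from first, 'j' from second => "ej"
Result: bgbjchbgej

bgbjchbgej


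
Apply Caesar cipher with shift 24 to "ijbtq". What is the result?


Caesar cipher: shift "ijbtq" by 24
  'i' (pos 8) + 24 = pos 6 = 'g'
  'j' (pos 9) + 24 = pos 7 = 'h'
  'b' (pos 1) + 24 = pos 25 = 'z'
  't' (pos 19) + 24 = pos 17 = 'r'
  'q' (pos 16) + 24 = pos 14 = 'o'
Result: ghzro

ghzro


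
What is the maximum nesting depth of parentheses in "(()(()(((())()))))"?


Input: "(()(()(((())()))))"
Tracking depth:
  Position 0 '(': depth becomes 1
  Position 1 '(': depth becomes 2
  Position 2 ')': depth becomes 1
  Position 3 '(': depth becomes 2
  Position 4 '(': depth becomes 3
  Position 5 ')': depth becomes 2
  Position 6 '(': depth becomes 3
  Position 7 '(': depth becomes 4
  Position 8 '(': depth becomes 5
  Position 9 '(': depth becomes 6
  Position 10 ')': depth becomes 5
  Position 11 ')': depth becomes 4
  Position 12 '(': depth becomes 5
  Position 13 ')': depth becomes 4
  Position 14 ')': depth becomes 3
  Position 15 ')': depth becomes 2
  Position 16 ')': depth becomes 1
  Position 17 ')': depth becomes 0
Maximum depth reached: 6

6


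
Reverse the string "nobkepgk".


Input: nobkepgk
Reading characters right to left:
  Position 7: 'k'
  Position 6: 'g'
  Position 5: 'p'
  Position 4: 'e'
  Position 3: 'k'
  Position 2: 'b'
  Position 1: 'o'
  Position 0: 'n'
Reversed: kgpekbon

kgpekbon


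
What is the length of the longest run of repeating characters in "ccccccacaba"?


Input: "ccccccacaba"
Scanning for longest run:
  Position 1 ('c'): continues run of 'c', length=2
  Position 2 ('c'): continues run of 'c', length=3
  Position 3 ('c'): continues run of 'c', length=4
  Position 4 ('c'): continues run of 'c', length=5
  Position 5 ('c'): continues run of 'c', length=6
  Position 6 ('a'): new char, reset run to 1
  Position 7 ('c'): new char, reset run to 1
  Position 8 ('a'): new char, reset run to 1
  Position 9 ('b'): new char, reset run to 1
  Position 10 ('a'): new char, reset run to 1
Longest run: 'c' with length 6

6


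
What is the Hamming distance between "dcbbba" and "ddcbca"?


Comparing "dcbbba" and "ddcbca" position by position:
  Position 0: 'd' vs 'd' => same
  Position 1: 'c' vs 'd' => differ
  Position 2: 'b' vs 'c' => differ
  Position 3: 'b' vs 'b' => same
  Position 4: 'b' vs 'c' => differ
  Position 5: 'a' vs 'a' => same
Total differences (Hamming distance): 3

3


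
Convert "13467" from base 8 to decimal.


Input: "13467" in base 8
Positional expansion:
  Digit '1' (value 1) x 8^4 = 4096
  Digit '3' (value 3) x 8^3 = 1536
  Digit '4' (value 4) x 8^2 = 256
  Digit '6' (value 6) x 8^1 = 48
  Digit '7' (value 7) x 8^0 = 7
Sum = 5943

5943


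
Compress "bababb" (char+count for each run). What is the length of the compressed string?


Input: bababb
Runs:
  'b' x 1 => "b1"
  'a' x 1 => "a1"
  'b' x 1 => "b1"
  'a' x 1 => "a1"
  'b' x 2 => "b2"
Compressed: "b1a1b1a1b2"
Compressed length: 10

10


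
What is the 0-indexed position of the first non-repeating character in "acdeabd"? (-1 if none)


Input: acdeabd
Character frequencies:
  'a': 2
  'b': 1
  'c': 1
  'd': 2
  'e': 1
Scanning left to right for freq == 1:
  Position 0 ('a'): freq=2, skip
  Position 1 ('c'): unique! => answer = 1

1


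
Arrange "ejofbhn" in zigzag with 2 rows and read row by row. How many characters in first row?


Zigzag "ejofbhn" into 2 rows:
Placing characters:
  'e' => row 0
  'j' => row 1
  'o' => row 0
  'f' => row 1
  'b' => row 0
  'h' => row 1
  'n' => row 0
Rows:
  Row 0: "eobn"
  Row 1: "jfh"
First row length: 4

4


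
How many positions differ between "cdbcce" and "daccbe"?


Comparing "cdbcce" and "daccbe" position by position:
  Position 0: 'c' vs 'd' => DIFFER
  Position 1: 'd' vs 'a' => DIFFER
  Position 2: 'b' vs 'c' => DIFFER
  Position 3: 'c' vs 'c' => same
  Position 4: 'c' vs 'b' => DIFFER
  Position 5: 'e' vs 'e' => same
Positions that differ: 4

4


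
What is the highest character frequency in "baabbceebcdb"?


Input: baabbceebcdb
Character counts:
  'a': 2
  'b': 5
  'c': 2
  'd': 1
  'e': 2
Maximum frequency: 5

5


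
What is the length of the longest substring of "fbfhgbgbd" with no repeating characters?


Input: "fbfhgbgbd"
Sliding window (track last position of each char):
  Position 0 ('f'): window [0,0] length 1 -- new best
  Position 1 ('b'): window [0,1] length 2 -- new best
  Position 2 ('f'): repeat (last at 0), move window start to 1
  Position 2 ('f'): window [1,2] length 2
  Position 3 ('h'): window [1,3] length 3 -- new best
  Position 4 ('g'): window [1,4] length 4 -- new best
  Position 5 ('b'): repeat (last at 1), move window start to 2
  Position 5 ('b'): window [2,5] length 4
  Position 6 ('g'): repeat (last at 4), move window start to 5
  Position 6 ('g'): window [5,6] length 2
  Position 7 ('b'): repeat (last at 5), move window start to 6
  Position 7 ('b'): window [6,7] length 2
  Position 8 ('d'): window [6,8] length 3
Longest substring with no repeats: "bfhg" with length 4

4


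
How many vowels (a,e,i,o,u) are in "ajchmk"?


Input: ajchmk
Checking each character:
  'a' at position 0: vowel (running total: 1)
  'j' at position 1: consonant
  'c' at position 2: consonant
  'h' at position 3: consonant
  'm' at position 4: consonant
  'k' at position 5: consonant
Total vowels: 1

1


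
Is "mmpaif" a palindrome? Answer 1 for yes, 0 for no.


Input: mmpaif
Reversed: fiapmm
  Compare pos 0 ('m') with pos 5 ('f'): MISMATCH
  Compare pos 1 ('m') with pos 4 ('i'): MISMATCH
  Compare pos 2 ('p') with pos 3 ('a'): MISMATCH
Result: not a palindrome

0


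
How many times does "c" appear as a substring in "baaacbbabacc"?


Searching for "c" in "baaacbbabacc"
Scanning each position:
  Position 0: "b" => no
  Position 1: "a" => no
  Position 2: "a" => no
  Position 3: "a" => no
  Position 4: "c" => MATCH
  Position 5: "b" => no
  Position 6: "b" => no
  Position 7: "a" => no
  Position 8: "b" => no
  Position 9: "a" => no
  Position 10: "c" => MATCH
  Position 11: "c" => MATCH
Total occurrences: 3

3


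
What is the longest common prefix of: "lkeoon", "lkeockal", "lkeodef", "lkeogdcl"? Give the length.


Words: lkeoon, lkeockal, lkeodef, lkeogdcl
  Position 0: all 'l' => match
  Position 1: all 'k' => match
  Position 2: all 'e' => match
  Position 3: all 'o' => match
  Position 4: ('o', 'c', 'd', 'g') => mismatch, stop
LCP = "lkeo" (length 4)

4


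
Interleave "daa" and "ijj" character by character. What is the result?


Interleaving "daa" and "ijj":
  Position 0: 'd' from first, 'i' from second => "di"
  Position 1: 'a' from first, 'j' from second => "aj"
  Position 2: 'a' from first, 'j' from second => "aj"
Result: diajaj

diajaj


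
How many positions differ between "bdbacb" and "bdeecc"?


Comparing "bdbacb" and "bdeecc" position by position:
  Position 0: 'b' vs 'b' => same
  Position 1: 'd' vs 'd' => same
  Position 2: 'b' vs 'e' => DIFFER
  Position 3: 'a' vs 'e' => DIFFER
  Position 4: 'c' vs 'c' => same
  Position 5: 'b' vs 'c' => DIFFER
Positions that differ: 3

3


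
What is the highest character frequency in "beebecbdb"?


Input: beebecbdb
Character counts:
  'b': 4
  'c': 1
  'd': 1
  'e': 3
Maximum frequency: 4

4


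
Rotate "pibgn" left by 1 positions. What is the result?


Input: "pibgn", rotate left by 1
First 1 characters: "p"
Remaining characters: "ibgn"
Concatenate remaining + first: "ibgn" + "p" = "ibgnp"

ibgnp


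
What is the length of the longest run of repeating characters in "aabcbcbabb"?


Input: "aabcbcbabb"
Scanning for longest run:
  Position 1 ('a'): continues run of 'a', length=2
  Position 2 ('b'): new char, reset run to 1
  Position 3 ('c'): new char, reset run to 1
  Position 4 ('b'): new char, reset run to 1
  Position 5 ('c'): new char, reset run to 1
  Position 6 ('b'): new char, reset run to 1
  Position 7 ('a'): new char, reset run to 1
  Position 8 ('b'): new char, reset run to 1
  Position 9 ('b'): continues run of 'b', length=2
Longest run: 'a' with length 2

2


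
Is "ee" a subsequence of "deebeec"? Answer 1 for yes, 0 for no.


Check if "ee" is a subsequence of "deebeec"
Greedy scan:
  Position 0 ('d'): no match needed
  Position 1 ('e'): matches sub[0] = 'e'
  Position 2 ('e'): matches sub[1] = 'e'
  Position 3 ('b'): no match needed
  Position 4 ('e'): no match needed
  Position 5 ('e'): no match needed
  Position 6 ('c'): no match needed
All 2 characters matched => is a subsequence

1


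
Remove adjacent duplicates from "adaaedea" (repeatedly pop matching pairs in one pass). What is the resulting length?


Input: adaaedea
Stack-based adjacent duplicate removal:
  Read 'a': push. Stack: a
  Read 'd': push. Stack: ad
  Read 'a': push. Stack: ada
  Read 'a': matches stack top 'a' => pop. Stack: ad
  Read 'e': push. Stack: ade
  Read 'd': push. Stack: aded
  Read 'e': push. Stack: adede
  Read 'a': push. Stack: adedea
Final stack: "adedea" (length 6)

6


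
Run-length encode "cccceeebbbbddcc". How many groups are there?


Input: cccceeebbbbddcc
Scanning for consecutive runs:
  Group 1: 'c' x 4 (positions 0-3)
  Group 2: 'e' x 3 (positions 4-6)
  Group 3: 'b' x 4 (positions 7-10)
  Group 4: 'd' x 2 (positions 11-12)
  Group 5: 'c' x 2 (positions 13-14)
Total groups: 5

5


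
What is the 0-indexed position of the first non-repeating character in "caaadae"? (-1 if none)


Input: caaadae
Character frequencies:
  'a': 4
  'c': 1
  'd': 1
  'e': 1
Scanning left to right for freq == 1:
  Position 0 ('c'): unique! => answer = 0

0


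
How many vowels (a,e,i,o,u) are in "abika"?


Input: abika
Checking each character:
  'a' at position 0: vowel (running total: 1)
  'b' at position 1: consonant
  'i' at position 2: vowel (running total: 2)
  'k' at position 3: consonant
  'a' at position 4: vowel (running total: 3)
Total vowels: 3

3


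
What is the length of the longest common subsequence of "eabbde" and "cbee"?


LCS of "eabbde" and "cbee"
DP table:
           c    b    e    e
      0    0    0    0    0
  e   0    0    0    1    1
  a   0    0    0    1    1
  b   0    0    1    1    1
  b   0    0    1    1    1
  d   0    0    1    1    1
  e   0    0    1    2    2
LCS length = dp[6][4] = 2

2


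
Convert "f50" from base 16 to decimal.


Input: "f50" in base 16
Positional expansion:
  Digit 'f' (value 15) x 16^2 = 3840
  Digit '5' (value 5) x 16^1 = 80
  Digit '0' (value 0) x 16^0 = 0
Sum = 3920

3920


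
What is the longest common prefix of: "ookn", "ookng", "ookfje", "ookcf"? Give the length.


Words: ookn, ookng, ookfje, ookcf
  Position 0: all 'o' => match
  Position 1: all 'o' => match
  Position 2: all 'k' => match
  Position 3: ('n', 'n', 'f', 'c') => mismatch, stop
LCP = "ook" (length 3)

3


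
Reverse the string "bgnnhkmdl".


Input: bgnnhkmdl
Reading characters right to left:
  Position 8: 'l'
  Position 7: 'd'
  Position 6: 'm'
  Position 5: 'k'
  Position 4: 'h'
  Position 3: 'n'
  Position 2: 'n'
  Position 1: 'g'
  Position 0: 'b'
Reversed: ldmkhnngb

ldmkhnngb


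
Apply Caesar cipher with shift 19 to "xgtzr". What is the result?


Caesar cipher: shift "xgtzr" by 19
  'x' (pos 23) + 19 = pos 16 = 'q'
  'g' (pos 6) + 19 = pos 25 = 'z'
  't' (pos 19) + 19 = pos 12 = 'm'
  'z' (pos 25) + 19 = pos 18 = 's'
  'r' (pos 17) + 19 = pos 10 = 'k'
Result: qzmsk

qzmsk


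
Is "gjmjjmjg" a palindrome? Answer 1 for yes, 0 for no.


Input: gjmjjmjg
Reversed: gjmjjmjg
  Compare pos 0 ('g') with pos 7 ('g'): match
  Compare pos 1 ('j') with pos 6 ('j'): match
  Compare pos 2 ('m') with pos 5 ('m'): match
  Compare pos 3 ('j') with pos 4 ('j'): match
Result: palindrome

1


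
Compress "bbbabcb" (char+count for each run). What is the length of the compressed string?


Input: bbbabcb
Runs:
  'b' x 3 => "b3"
  'a' x 1 => "a1"
  'b' x 1 => "b1"
  'c' x 1 => "c1"
  'b' x 1 => "b1"
Compressed: "b3a1b1c1b1"
Compressed length: 10

10


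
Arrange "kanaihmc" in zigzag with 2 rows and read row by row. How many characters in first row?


Zigzag "kanaihmc" into 2 rows:
Placing characters:
  'k' => row 0
  'a' => row 1
  'n' => row 0
  'a' => row 1
  'i' => row 0
  'h' => row 1
  'm' => row 0
  'c' => row 1
Rows:
  Row 0: "knim"
  Row 1: "aahc"
First row length: 4

4


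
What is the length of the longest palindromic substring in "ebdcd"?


Input: "ebdcd"
Checking substrings for palindromes:
  [2:5] "dcd" (len 3) => palindrome
Longest palindromic substring: "dcd" with length 3

3


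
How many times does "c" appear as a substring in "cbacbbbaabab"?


Searching for "c" in "cbacbbbaabab"
Scanning each position:
  Position 0: "c" => MATCH
  Position 1: "b" => no
  Position 2: "a" => no
  Position 3: "c" => MATCH
  Position 4: "b" => no
  Position 5: "b" => no
  Position 6: "b" => no
  Position 7: "a" => no
  Position 8: "a" => no
  Position 9: "b" => no
  Position 10: "a" => no
  Position 11: "b" => no
Total occurrences: 2

2


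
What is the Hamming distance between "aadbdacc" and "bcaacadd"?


Comparing "aadbdacc" and "bcaacadd" position by position:
  Position 0: 'a' vs 'b' => differ
  Position 1: 'a' vs 'c' => differ
  Position 2: 'd' vs 'a' => differ
  Position 3: 'b' vs 'a' => differ
  Position 4: 'd' vs 'c' => differ
  Position 5: 'a' vs 'a' => same
  Position 6: 'c' vs 'd' => differ
  Position 7: 'c' vs 'd' => differ
Total differences (Hamming distance): 7

7


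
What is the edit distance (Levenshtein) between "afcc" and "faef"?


Computing edit distance: "afcc" -> "faef"
DP table:
           f    a    e    f
      0    1    2    3    4
  a   1    1    1    2    3
  f   2    1    2    2    2
  c   3    2    2    3    3
  c   4    3    3    3    4
Edit distance = dp[4][4] = 4

4


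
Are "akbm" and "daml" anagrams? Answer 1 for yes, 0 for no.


Strings: "akbm", "daml"
Sorted first:  abkm
Sorted second: adlm
Differ at position 1: 'b' vs 'd' => not anagrams

0


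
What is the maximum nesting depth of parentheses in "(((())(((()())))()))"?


Input: "(((())(((()())))()))"
Tracking depth:
  Position 0 '(': depth becomes 1
  Position 1 '(': depth becomes 2
  Position 2 '(': depth becomes 3
  Position 3 '(': depth becomes 4
  Position 4 ')': depth becomes 3
  Position 5 ')': depth becomes 2
  Position 6 '(': depth becomes 3
  Position 7 '(': depth becomes 4
  Position 8 '(': depth becomes 5
  Position 9 '(': depth becomes 6
  Position 10 ')': depth becomes 5
  Position 11 '(': depth becomes 6
  Position 12 ')': depth becomes 5
  Position 13 ')': depth becomes 4
  Position 14 ')': depth becomes 3
  Position 15 ')': depth becomes 2
  Position 16 '(': depth becomes 3
  Position 17 ')': depth becomes 2
  Position 18 ')': depth becomes 1
  Position 19 ')': depth becomes 0
Maximum depth reached: 6

6


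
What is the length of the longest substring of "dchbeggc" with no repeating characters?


Input: "dchbeggc"
Sliding window (track last position of each char):
  Position 0 ('d'): window [0,0] length 1 -- new best
  Position 1 ('c'): window [0,1] length 2 -- new best
  Position 2 ('h'): window [0,2] length 3 -- new best
  Position 3 ('b'): window [0,3] length 4 -- new best
  Position 4 ('e'): window [0,4] length 5 -- new best
  Position 5 ('g'): window [0,5] length 6 -- new best
  Position 6 ('g'): repeat (last at 5), move window start to 6
  Position 6 ('g'): window [6,6] length 1
  Position 7 ('c'): window [6,7] length 2
Longest substring with no repeats: "dchbeg" with length 6

6


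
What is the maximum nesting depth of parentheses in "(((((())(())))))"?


Input: "(((((())(())))))"
Tracking depth:
  Position 0 '(': depth becomes 1
  Position 1 '(': depth becomes 2
  Position 2 '(': depth becomes 3
  Position 3 '(': depth becomes 4
  Position 4 '(': depth becomes 5
  Position 5 '(': depth becomes 6
  Position 6 ')': depth becomes 5
  Position 7 ')': depth becomes 4
  Position 8 '(': depth becomes 5
  Position 9 '(': depth becomes 6
  Position 10 ')': depth becomes 5
  Position 11 ')': depth becomes 4
  Position 12 ')': depth becomes 3
  Position 13 ')': depth becomes 2
  Position 14 ')': depth becomes 1
  Position 15 ')': depth becomes 0
Maximum depth reached: 6

6


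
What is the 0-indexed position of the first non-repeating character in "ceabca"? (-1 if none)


Input: ceabca
Character frequencies:
  'a': 2
  'b': 1
  'c': 2
  'e': 1
Scanning left to right for freq == 1:
  Position 0 ('c'): freq=2, skip
  Position 1 ('e'): unique! => answer = 1

1


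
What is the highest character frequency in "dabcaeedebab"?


Input: dabcaeedebab
Character counts:
  'a': 3
  'b': 3
  'c': 1
  'd': 2
  'e': 3
Maximum frequency: 3

3


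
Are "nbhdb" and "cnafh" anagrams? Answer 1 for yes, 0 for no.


Strings: "nbhdb", "cnafh"
Sorted first:  bbdhn
Sorted second: acfhn
Differ at position 0: 'b' vs 'a' => not anagrams

0


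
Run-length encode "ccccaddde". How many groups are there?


Input: ccccaddde
Scanning for consecutive runs:
  Group 1: 'c' x 4 (positions 0-3)
  Group 2: 'a' x 1 (positions 4-4)
  Group 3: 'd' x 3 (positions 5-7)
  Group 4: 'e' x 1 (positions 8-8)
Total groups: 4

4


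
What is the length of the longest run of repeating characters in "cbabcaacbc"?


Input: "cbabcaacbc"
Scanning for longest run:
  Position 1 ('b'): new char, reset run to 1
  Position 2 ('a'): new char, reset run to 1
  Position 3 ('b'): new char, reset run to 1
  Position 4 ('c'): new char, reset run to 1
  Position 5 ('a'): new char, reset run to 1
  Position 6 ('a'): continues run of 'a', length=2
  Position 7 ('c'): new char, reset run to 1
  Position 8 ('b'): new char, reset run to 1
  Position 9 ('c'): new char, reset run to 1
Longest run: 'a' with length 2

2


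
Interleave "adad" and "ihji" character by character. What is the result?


Interleaving "adad" and "ihji":
  Position 0: 'a' from first, 'i' from second => "ai"
  Position 1: 'd' from first, 'h' from second => "dh"
  Position 2: 'a' from first, 'j' from second => "aj"
  Position 3: 'd' from first, 'i' from second => "di"
Result: aidhajdi

aidhajdi


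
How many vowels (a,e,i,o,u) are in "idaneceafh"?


Input: idaneceafh
Checking each character:
  'i' at position 0: vowel (running total: 1)
  'd' at position 1: consonant
  'a' at position 2: vowel (running total: 2)
  'n' at position 3: consonant
  'e' at position 4: vowel (running total: 3)
  'c' at position 5: consonant
  'e' at position 6: vowel (running total: 4)
  'a' at position 7: vowel (running total: 5)
  'f' at position 8: consonant
  'h' at position 9: consonant
Total vowels: 5

5


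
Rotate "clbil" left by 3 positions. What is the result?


Input: "clbil", rotate left by 3
First 3 characters: "clb"
Remaining characters: "il"
Concatenate remaining + first: "il" + "clb" = "ilclb"

ilclb


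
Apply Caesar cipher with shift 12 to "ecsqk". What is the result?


Caesar cipher: shift "ecsqk" by 12
  'e' (pos 4) + 12 = pos 16 = 'q'
  'c' (pos 2) + 12 = pos 14 = 'o'
  's' (pos 18) + 12 = pos 4 = 'e'
  'q' (pos 16) + 12 = pos 2 = 'c'
  'k' (pos 10) + 12 = pos 22 = 'w'
Result: qoecw

qoecw


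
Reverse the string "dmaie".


Input: dmaie
Reading characters right to left:
  Position 4: 'e'
  Position 3: 'i'
  Position 2: 'a'
  Position 1: 'm'
  Position 0: 'd'
Reversed: eiamd

eiamd


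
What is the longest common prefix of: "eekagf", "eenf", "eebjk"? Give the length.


Words: eekagf, eenf, eebjk
  Position 0: all 'e' => match
  Position 1: all 'e' => match
  Position 2: ('k', 'n', 'b') => mismatch, stop
LCP = "ee" (length 2)

2


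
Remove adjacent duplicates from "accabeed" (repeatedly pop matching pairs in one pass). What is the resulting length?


Input: accabeed
Stack-based adjacent duplicate removal:
  Read 'a': push. Stack: a
  Read 'c': push. Stack: ac
  Read 'c': matches stack top 'c' => pop. Stack: a
  Read 'a': matches stack top 'a' => pop. Stack: (empty)
  Read 'b': push. Stack: b
  Read 'e': push. Stack: be
  Read 'e': matches stack top 'e' => pop. Stack: b
  Read 'd': push. Stack: bd
Final stack: "bd" (length 2)

2


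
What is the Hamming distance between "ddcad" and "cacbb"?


Comparing "ddcad" and "cacbb" position by position:
  Position 0: 'd' vs 'c' => differ
  Position 1: 'd' vs 'a' => differ
  Position 2: 'c' vs 'c' => same
  Position 3: 'a' vs 'b' => differ
  Position 4: 'd' vs 'b' => differ
Total differences (Hamming distance): 4

4


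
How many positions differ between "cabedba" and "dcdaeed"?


Comparing "cabedba" and "dcdaeed" position by position:
  Position 0: 'c' vs 'd' => DIFFER
  Position 1: 'a' vs 'c' => DIFFER
  Position 2: 'b' vs 'd' => DIFFER
  Position 3: 'e' vs 'a' => DIFFER
  Position 4: 'd' vs 'e' => DIFFER
  Position 5: 'b' vs 'e' => DIFFER
  Position 6: 'a' vs 'd' => DIFFER
Positions that differ: 7

7


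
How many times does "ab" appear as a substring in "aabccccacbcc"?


Searching for "ab" in "aabccccacbcc"
Scanning each position:
  Position 0: "aa" => no
  Position 1: "ab" => MATCH
  Position 2: "bc" => no
  Position 3: "cc" => no
  Position 4: "cc" => no
  Position 5: "cc" => no
  Position 6: "ca" => no
  Position 7: "ac" => no
  Position 8: "cb" => no
  Position 9: "bc" => no
  Position 10: "cc" => no
Total occurrences: 1

1


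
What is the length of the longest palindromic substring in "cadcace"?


Input: "cadcace"
Checking substrings for palindromes:
  [3:6] "cac" (len 3) => palindrome
Longest palindromic substring: "cac" with length 3

3


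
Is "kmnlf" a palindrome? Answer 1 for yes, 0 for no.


Input: kmnlf
Reversed: flnmk
  Compare pos 0 ('k') with pos 4 ('f'): MISMATCH
  Compare pos 1 ('m') with pos 3 ('l'): MISMATCH
Result: not a palindrome

0


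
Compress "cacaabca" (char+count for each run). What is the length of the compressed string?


Input: cacaabca
Runs:
  'c' x 1 => "c1"
  'a' x 1 => "a1"
  'c' x 1 => "c1"
  'a' x 2 => "a2"
  'b' x 1 => "b1"
  'c' x 1 => "c1"
  'a' x 1 => "a1"
Compressed: "c1a1c1a2b1c1a1"
Compressed length: 14

14


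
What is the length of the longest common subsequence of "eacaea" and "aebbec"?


LCS of "eacaea" and "aebbec"
DP table:
           a    e    b    b    e    c
      0    0    0    0    0    0    0
  e   0    0    1    1    1    1    1
  a   0    1    1    1    1    1    1
  c   0    1    1    1    1    1    2
  a   0    1    1    1    1    1    2
  e   0    1    2    2    2    2    2
  a   0    1    2    2    2    2    2
LCS length = dp[6][6] = 2

2


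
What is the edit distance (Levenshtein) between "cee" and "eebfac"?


Computing edit distance: "cee" -> "eebfac"
DP table:
           e    e    b    f    a    c
      0    1    2    3    4    5    6
  c   1    1    2    3    4    5    5
  e   2    1    1    2    3    4    5
  e   3    2    1    2    3    4    5
Edit distance = dp[3][6] = 5

5


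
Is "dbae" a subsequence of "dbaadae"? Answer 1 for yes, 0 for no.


Check if "dbae" is a subsequence of "dbaadae"
Greedy scan:
  Position 0 ('d'): matches sub[0] = 'd'
  Position 1 ('b'): matches sub[1] = 'b'
  Position 2 ('a'): matches sub[2] = 'a'
  Position 3 ('a'): no match needed
  Position 4 ('d'): no match needed
  Position 5 ('a'): no match needed
  Position 6 ('e'): matches sub[3] = 'e'
All 4 characters matched => is a subsequence

1


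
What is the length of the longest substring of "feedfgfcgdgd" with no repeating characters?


Input: "feedfgfcgdgd"
Sliding window (track last position of each char):
  Position 0 ('f'): window [0,0] length 1 -- new best
  Position 1 ('e'): window [0,1] length 2 -- new best
  Position 2 ('e'): repeat (last at 1), move window start to 2
  Position 2 ('e'): window [2,2] length 1
  Position 3 ('d'): window [2,3] length 2
  Position 4 ('f'): window [2,4] length 3 -- new best
  Position 5 ('g'): window [2,5] length 4 -- new best
  Position 6 ('f'): repeat (last at 4), move window start to 5
  Position 6 ('f'): window [5,6] length 2
  Position 7 ('c'): window [5,7] length 3
  Position 8 ('g'): repeat (last at 5), move window start to 6
  Position 8 ('g'): window [6,8] length 3
  Position 9 ('d'): window [6,9] length 4
  Position 10 ('g'): repeat (last at 8), move window start to 9
  Position 10 ('g'): window [9,10] length 2
  Position 11 ('d'): repeat (last at 9), move window start to 10
  Position 11 ('d'): window [10,11] length 2
Longest substring with no repeats: "edfg" with length 4

4


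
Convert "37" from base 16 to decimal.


Input: "37" in base 16
Positional expansion:
  Digit '3' (value 3) x 16^1 = 48
  Digit '7' (value 7) x 16^0 = 7
Sum = 55

55


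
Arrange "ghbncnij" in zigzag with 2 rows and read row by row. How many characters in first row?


Zigzag "ghbncnij" into 2 rows:
Placing characters:
  'g' => row 0
  'h' => row 1
  'b' => row 0
  'n' => row 1
  'c' => row 0
  'n' => row 1
  'i' => row 0
  'j' => row 1
Rows:
  Row 0: "gbci"
  Row 1: "hnnj"
First row length: 4

4


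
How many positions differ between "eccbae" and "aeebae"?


Comparing "eccbae" and "aeebae" position by position:
  Position 0: 'e' vs 'a' => DIFFER
  Position 1: 'c' vs 'e' => DIFFER
  Position 2: 'c' vs 'e' => DIFFER
  Position 3: 'b' vs 'b' => same
  Position 4: 'a' vs 'a' => same
  Position 5: 'e' vs 'e' => same
Positions that differ: 3

3


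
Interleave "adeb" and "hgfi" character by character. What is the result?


Interleaving "adeb" and "hgfi":
  Position 0: 'a' from first, 'h' from second => "ah"
  Position 1: 'd' from first, 'g' from second => "dg"
  Position 2: 'e' from first, 'f' from second => "ef"
  Position 3: 'b' from first, 'i' from second => "bi"
Result: ahdgefbi

ahdgefbi


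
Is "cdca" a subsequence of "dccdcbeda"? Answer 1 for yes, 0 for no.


Check if "cdca" is a subsequence of "dccdcbeda"
Greedy scan:
  Position 0 ('d'): no match needed
  Position 1 ('c'): matches sub[0] = 'c'
  Position 2 ('c'): no match needed
  Position 3 ('d'): matches sub[1] = 'd'
  Position 4 ('c'): matches sub[2] = 'c'
  Position 5 ('b'): no match needed
  Position 6 ('e'): no match needed
  Position 7 ('d'): no match needed
  Position 8 ('a'): matches sub[3] = 'a'
All 4 characters matched => is a subsequence

1


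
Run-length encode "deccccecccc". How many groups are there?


Input: deccccecccc
Scanning for consecutive runs:
  Group 1: 'd' x 1 (positions 0-0)
  Group 2: 'e' x 1 (positions 1-1)
  Group 3: 'c' x 4 (positions 2-5)
  Group 4: 'e' x 1 (positions 6-6)
  Group 5: 'c' x 4 (positions 7-10)
Total groups: 5

5


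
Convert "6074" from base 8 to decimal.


Input: "6074" in base 8
Positional expansion:
  Digit '6' (value 6) x 8^3 = 3072
  Digit '0' (value 0) x 8^2 = 0
  Digit '7' (value 7) x 8^1 = 56
  Digit '4' (value 4) x 8^0 = 4
Sum = 3132

3132


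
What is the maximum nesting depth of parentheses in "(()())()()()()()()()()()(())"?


Input: "(()())()()()()()()()()()(())"
Tracking depth:
  Position 0 '(': depth becomes 1
  Position 1 '(': depth becomes 2
  Position 2 ')': depth becomes 1
  Position 3 '(': depth becomes 2
  Position 4 ')': depth becomes 1
  Position 5 ')': depth becomes 0
  Position 6 '(': depth becomes 1
  Position 7 ')': depth becomes 0
  Position 8 '(': depth becomes 1
  Position 9 ')': depth becomes 0
  Position 10 '(': depth becomes 1
  Position 11 ')': depth becomes 0
  Position 12 '(': depth becomes 1
  Position 13 ')': depth becomes 0
  Position 14 '(': depth becomes 1
  Position 15 ')': depth becomes 0
  Position 16 '(': depth becomes 1
  Position 17 ')': depth becomes 0
  Position 18 '(': depth becomes 1
  Position 19 ')': depth becomes 0
  Position 20 '(': depth becomes 1
  Position 21 ')': depth becomes 0
  Position 22 '(': depth becomes 1
  Position 23 ')': depth becomes 0
  Position 24 '(': depth becomes 1
  Position 25 '(': depth becomes 2
  Position 26 ')': depth becomes 1
  Position 27 ')': depth becomes 0
Maximum depth reached: 2

2


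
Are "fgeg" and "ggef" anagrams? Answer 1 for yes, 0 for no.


Strings: "fgeg", "ggef"
Sorted first:  efgg
Sorted second: efgg
Sorted forms match => anagrams

1


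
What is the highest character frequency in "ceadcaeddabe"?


Input: ceadcaeddabe
Character counts:
  'a': 3
  'b': 1
  'c': 2
  'd': 3
  'e': 3
Maximum frequency: 3

3


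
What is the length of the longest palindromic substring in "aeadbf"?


Input: "aeadbf"
Checking substrings for palindromes:
  [0:3] "aea" (len 3) => palindrome
Longest palindromic substring: "aea" with length 3

3


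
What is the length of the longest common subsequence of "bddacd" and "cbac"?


LCS of "bddacd" and "cbac"
DP table:
           c    b    a    c
      0    0    0    0    0
  b   0    0    1    1    1
  d   0    0    1    1    1
  d   0    0    1    1    1
  a   0    0    1    2    2
  c   0    1    1    2    3
  d   0    1    1    2    3
LCS length = dp[6][4] = 3

3


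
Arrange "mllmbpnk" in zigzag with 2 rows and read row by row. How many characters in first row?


Zigzag "mllmbpnk" into 2 rows:
Placing characters:
  'm' => row 0
  'l' => row 1
  'l' => row 0
  'm' => row 1
  'b' => row 0
  'p' => row 1
  'n' => row 0
  'k' => row 1
Rows:
  Row 0: "mlbn"
  Row 1: "lmpk"
First row length: 4

4


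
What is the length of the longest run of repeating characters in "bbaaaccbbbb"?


Input: "bbaaaccbbbb"
Scanning for longest run:
  Position 1 ('b'): continues run of 'b', length=2
  Position 2 ('a'): new char, reset run to 1
  Position 3 ('a'): continues run of 'a', length=2
  Position 4 ('a'): continues run of 'a', length=3
  Position 5 ('c'): new char, reset run to 1
  Position 6 ('c'): continues run of 'c', length=2
  Position 7 ('b'): new char, reset run to 1
  Position 8 ('b'): continues run of 'b', length=2
  Position 9 ('b'): continues run of 'b', length=3
  Position 10 ('b'): continues run of 'b', length=4
Longest run: 'b' with length 4

4


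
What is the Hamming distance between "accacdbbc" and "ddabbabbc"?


Comparing "accacdbbc" and "ddabbabbc" position by position:
  Position 0: 'a' vs 'd' => differ
  Position 1: 'c' vs 'd' => differ
  Position 2: 'c' vs 'a' => differ
  Position 3: 'a' vs 'b' => differ
  Position 4: 'c' vs 'b' => differ
  Position 5: 'd' vs 'a' => differ
  Position 6: 'b' vs 'b' => same
  Position 7: 'b' vs 'b' => same
  Position 8: 'c' vs 'c' => same
Total differences (Hamming distance): 6

6


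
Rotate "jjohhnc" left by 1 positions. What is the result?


Input: "jjohhnc", rotate left by 1
First 1 characters: "j"
Remaining characters: "johhnc"
Concatenate remaining + first: "johhnc" + "j" = "johhncj"

johhncj


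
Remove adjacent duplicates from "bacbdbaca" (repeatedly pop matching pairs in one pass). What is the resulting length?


Input: bacbdbaca
Stack-based adjacent duplicate removal:
  Read 'b': push. Stack: b
  Read 'a': push. Stack: ba
  Read 'c': push. Stack: bac
  Read 'b': push. Stack: bacb
  Read 'd': push. Stack: bacbd
  Read 'b': push. Stack: bacbdb
  Read 'a': push. Stack: bacbdba
  Read 'c': push. Stack: bacbdbac
  Read 'a': push. Stack: bacbdbaca
Final stack: "bacbdbaca" (length 9)

9


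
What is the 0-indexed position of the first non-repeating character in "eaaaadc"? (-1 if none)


Input: eaaaadc
Character frequencies:
  'a': 4
  'c': 1
  'd': 1
  'e': 1
Scanning left to right for freq == 1:
  Position 0 ('e'): unique! => answer = 0

0


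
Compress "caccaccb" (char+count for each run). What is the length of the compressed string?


Input: caccaccb
Runs:
  'c' x 1 => "c1"
  'a' x 1 => "a1"
  'c' x 2 => "c2"
  'a' x 1 => "a1"
  'c' x 2 => "c2"
  'b' x 1 => "b1"
Compressed: "c1a1c2a1c2b1"
Compressed length: 12

12


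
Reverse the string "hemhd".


Input: hemhd
Reading characters right to left:
  Position 4: 'd'
  Position 3: 'h'
  Position 2: 'm'
  Position 1: 'e'
  Position 0: 'h'
Reversed: dhmeh

dhmeh


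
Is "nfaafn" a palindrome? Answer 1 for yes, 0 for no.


Input: nfaafn
Reversed: nfaafn
  Compare pos 0 ('n') with pos 5 ('n'): match
  Compare pos 1 ('f') with pos 4 ('f'): match
  Compare pos 2 ('a') with pos 3 ('a'): match
Result: palindrome

1


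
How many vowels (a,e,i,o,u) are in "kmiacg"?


Input: kmiacg
Checking each character:
  'k' at position 0: consonant
  'm' at position 1: consonant
  'i' at position 2: vowel (running total: 1)
  'a' at position 3: vowel (running total: 2)
  'c' at position 4: consonant
  'g' at position 5: consonant
Total vowels: 2

2


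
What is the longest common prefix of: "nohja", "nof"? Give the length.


Words: nohja, nof
  Position 0: all 'n' => match
  Position 1: all 'o' => match
  Position 2: ('h', 'f') => mismatch, stop
LCP = "no" (length 2)

2


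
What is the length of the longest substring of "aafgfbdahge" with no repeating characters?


Input: "aafgfbdahge"
Sliding window (track last position of each char):
  Position 0 ('a'): window [0,0] length 1 -- new best
  Position 1 ('a'): repeat (last at 0), move window start to 1
  Position 1 ('a'): window [1,1] length 1
  Position 2 ('f'): window [1,2] length 2 -- new best
  Position 3 ('g'): window [1,3] length 3 -- new best
  Position 4 ('f'): repeat (last at 2), move window start to 3
  Position 4 ('f'): window [3,4] length 2
  Position 5 ('b'): window [3,5] length 3
  Position 6 ('d'): window [3,6] length 4 -- new best
  Position 7 ('a'): window [3,7] length 5 -- new best
  Position 8 ('h'): window [3,8] length 6 -- new best
  Position 9 ('g'): repeat (last at 3), move window start to 4
  Position 9 ('g'): window [4,9] length 6
  Position 10 ('e'): window [4,10] length 7 -- new best
Longest substring with no repeats: "fbdahge" with length 7

7


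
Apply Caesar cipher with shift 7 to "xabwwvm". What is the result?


Caesar cipher: shift "xabwwvm" by 7
  'x' (pos 23) + 7 = pos 4 = 'e'
  'a' (pos 0) + 7 = pos 7 = 'h'
  'b' (pos 1) + 7 = pos 8 = 'i'
  'w' (pos 22) + 7 = pos 3 = 'd'
  'w' (pos 22) + 7 = pos 3 = 'd'
  'v' (pos 21) + 7 = pos 2 = 'c'
  'm' (pos 12) + 7 = pos 19 = 't'
Result: ehiddct

ehiddct


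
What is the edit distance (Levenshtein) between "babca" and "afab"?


Computing edit distance: "babca" -> "afab"
DP table:
           a    f    a    b
      0    1    2    3    4
  b   1    1    2    3    3
  a   2    1    2    2    3
  b   3    2    2    3    2
  c   4    3    3    3    3
  a   5    4    4    3    4
Edit distance = dp[5][4] = 4

4


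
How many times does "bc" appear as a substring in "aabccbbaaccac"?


Searching for "bc" in "aabccbbaaccac"
Scanning each position:
  Position 0: "aa" => no
  Position 1: "ab" => no
  Position 2: "bc" => MATCH
  Position 3: "cc" => no
  Position 4: "cb" => no
  Position 5: "bb" => no
  Position 6: "ba" => no
  Position 7: "aa" => no
  Position 8: "ac" => no
  Position 9: "cc" => no
  Position 10: "ca" => no
  Position 11: "ac" => no
Total occurrences: 1

1


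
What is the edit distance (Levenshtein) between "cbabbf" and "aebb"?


Computing edit distance: "cbabbf" -> "aebb"
DP table:
           a    e    b    b
      0    1    2    3    4
  c   1    1    2    3    4
  b   2    2    2    2    3
  a   3    2    3    3    3
  b   4    3    3    3    3
  b   5    4    4    3    3
  f   6    5    5    4    4
Edit distance = dp[6][4] = 4

4


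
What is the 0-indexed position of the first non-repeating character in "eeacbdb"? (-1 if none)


Input: eeacbdb
Character frequencies:
  'a': 1
  'b': 2
  'c': 1
  'd': 1
  'e': 2
Scanning left to right for freq == 1:
  Position 0 ('e'): freq=2, skip
  Position 1 ('e'): freq=2, skip
  Position 2 ('a'): unique! => answer = 2

2


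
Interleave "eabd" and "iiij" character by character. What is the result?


Interleaving "eabd" and "iiij":
  Position 0: 'e' from first, 'i' from second => "ei"
  Position 1: 'a' from first, 'i' from second => "ai"
  Position 2: 'b' from first, 'i' from second => "bi"
  Position 3: 'd' from first, 'j' from second => "dj"
Result: eiaibidj

eiaibidj


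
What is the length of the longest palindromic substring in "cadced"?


Input: "cadced"
Checking substrings for palindromes:
  No multi-char palindromic substrings found
Longest palindromic substring: "c" with length 1

1


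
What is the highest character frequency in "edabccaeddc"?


Input: edabccaeddc
Character counts:
  'a': 2
  'b': 1
  'c': 3
  'd': 3
  'e': 2
Maximum frequency: 3

3


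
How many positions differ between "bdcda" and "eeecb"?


Comparing "bdcda" and "eeecb" position by position:
  Position 0: 'b' vs 'e' => DIFFER
  Position 1: 'd' vs 'e' => DIFFER
  Position 2: 'c' vs 'e' => DIFFER
  Position 3: 'd' vs 'c' => DIFFER
  Position 4: 'a' vs 'b' => DIFFER
Positions that differ: 5

5


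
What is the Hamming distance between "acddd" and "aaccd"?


Comparing "acddd" and "aaccd" position by position:
  Position 0: 'a' vs 'a' => same
  Position 1: 'c' vs 'a' => differ
  Position 2: 'd' vs 'c' => differ
  Position 3: 'd' vs 'c' => differ
  Position 4: 'd' vs 'd' => same
Total differences (Hamming distance): 3

3


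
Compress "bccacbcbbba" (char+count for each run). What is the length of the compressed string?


Input: bccacbcbbba
Runs:
  'b' x 1 => "b1"
  'c' x 2 => "c2"
  'a' x 1 => "a1"
  'c' x 1 => "c1"
  'b' x 1 => "b1"
  'c' x 1 => "c1"
  'b' x 3 => "b3"
  'a' x 1 => "a1"
Compressed: "b1c2a1c1b1c1b3a1"
Compressed length: 16

16


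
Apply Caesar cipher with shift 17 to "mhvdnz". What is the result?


Caesar cipher: shift "mhvdnz" by 17
  'm' (pos 12) + 17 = pos 3 = 'd'
  'h' (pos 7) + 17 = pos 24 = 'y'
  'v' (pos 21) + 17 = pos 12 = 'm'
  'd' (pos 3) + 17 = pos 20 = 'u'
  'n' (pos 13) + 17 = pos 4 = 'e'
  'z' (pos 25) + 17 = pos 16 = 'q'
Result: dymueq

dymueq


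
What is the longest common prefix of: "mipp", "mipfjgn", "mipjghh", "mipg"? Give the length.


Words: mipp, mipfjgn, mipjghh, mipg
  Position 0: all 'm' => match
  Position 1: all 'i' => match
  Position 2: all 'p' => match
  Position 3: ('p', 'f', 'j', 'g') => mismatch, stop
LCP = "mip" (length 3)

3


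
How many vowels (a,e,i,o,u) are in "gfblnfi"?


Input: gfblnfi
Checking each character:
  'g' at position 0: consonant
  'f' at position 1: consonant
  'b' at position 2: consonant
  'l' at position 3: consonant
  'n' at position 4: consonant
  'f' at position 5: consonant
  'i' at position 6: vowel (running total: 1)
Total vowels: 1

1
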